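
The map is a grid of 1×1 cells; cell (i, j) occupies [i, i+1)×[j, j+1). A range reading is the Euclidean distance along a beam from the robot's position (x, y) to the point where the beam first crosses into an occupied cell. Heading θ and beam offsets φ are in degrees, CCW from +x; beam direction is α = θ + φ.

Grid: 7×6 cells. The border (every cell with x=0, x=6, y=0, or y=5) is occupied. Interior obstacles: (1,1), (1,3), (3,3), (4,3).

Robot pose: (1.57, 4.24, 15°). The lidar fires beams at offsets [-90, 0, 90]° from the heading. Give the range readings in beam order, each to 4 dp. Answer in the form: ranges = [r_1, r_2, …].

beam 1: φ=-90°, α=285°
  dir = (cos 285°, sin 285°) = (0.2588, -0.9659); from cell (1,4)
  next x-line at t=1.6614, next y-line at t=0.2485; Δt_x=3.8637, Δt_y=1.0353
    y: enter (1,3) at t=0.2485 ← occupied
  → r_1 = 0.2485
beam 2: φ=0°, α=15°
  dir = (cos 15°, sin 15°) = (0.9659, 0.2588); from cell (1,4)
  next x-line at t=0.4452, next y-line at t=2.9364; Δt_x=1.0353, Δt_y=3.8637
    x: enter (2,4) at t=0.4452
    x: enter (3,4) at t=1.4804
    x: enter (4,4) at t=2.5157
    y: enter (4,5) at t=2.9364 ← occupied
  → r_2 = 2.9364
beam 3: φ=90°, α=105°
  dir = (cos 105°, sin 105°) = (-0.2588, 0.9659); from cell (1,4)
  next x-line at t=2.2023, next y-line at t=0.7868; Δt_x=3.8637, Δt_y=1.0353
    y: enter (1,5) at t=0.7868 ← occupied
  → r_3 = 0.7868

ranges = [0.2485, 2.9364, 0.7868]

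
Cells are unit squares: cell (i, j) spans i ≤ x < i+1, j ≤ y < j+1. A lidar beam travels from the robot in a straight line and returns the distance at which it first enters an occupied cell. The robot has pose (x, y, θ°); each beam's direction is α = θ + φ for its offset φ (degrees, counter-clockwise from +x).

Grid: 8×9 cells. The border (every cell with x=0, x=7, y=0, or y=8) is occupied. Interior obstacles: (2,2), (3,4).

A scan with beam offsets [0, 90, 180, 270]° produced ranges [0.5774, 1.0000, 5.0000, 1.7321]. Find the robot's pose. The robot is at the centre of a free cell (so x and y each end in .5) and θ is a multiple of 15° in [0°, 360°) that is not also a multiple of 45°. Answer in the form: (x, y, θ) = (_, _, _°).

The pose lattice has 40·16 = 640 candidates. Test each by forward raycasting.
  (2.5, 3.5, 75°): beam 1 = 4.6587 ≠ 0.5774 ✗
  (3.5, 5.5, 150°): beam 1 = 2.8868 ≠ 0.5774 ✗
  (2.5, 1.5, 195°): beam 1 = 1.5529 ≠ 0.5774 ✗
  …
  (4.5, 1.5, 240°): r_1=0.5774, r_2=1.0000, r_3=5.0000, r_4=1.7321 — all match ✓
No second candidate reproduces the full scan.

(x, y, θ) = (4.5, 1.5, 240°)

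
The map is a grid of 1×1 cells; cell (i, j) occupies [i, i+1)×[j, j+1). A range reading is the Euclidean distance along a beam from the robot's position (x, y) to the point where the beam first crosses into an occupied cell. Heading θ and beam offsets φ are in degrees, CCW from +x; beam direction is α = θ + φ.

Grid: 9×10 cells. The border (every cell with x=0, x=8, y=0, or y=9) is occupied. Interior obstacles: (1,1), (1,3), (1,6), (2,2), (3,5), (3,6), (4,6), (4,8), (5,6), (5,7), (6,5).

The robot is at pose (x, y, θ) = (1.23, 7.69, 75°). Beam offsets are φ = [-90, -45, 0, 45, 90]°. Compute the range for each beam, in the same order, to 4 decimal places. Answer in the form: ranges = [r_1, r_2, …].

ranges = [2.6660, 2.6200, 1.3562, 0.4600, 0.2381]

beam 1: φ=-90°, α=345°
  cosα=0.9659 sinα=-0.2588 | (1,7) | tMaxX 0.7972 tMaxY 2.6660 | tΔX 1.0353 tΔY 3.8637
    t=0.7972 [x] (2,7)
    t=1.8324 [x] (3,7)
    t=2.6660 [y] (3,6) — stop
  → r_1 = 2.6660
beam 2: φ=-45°, α=30°
  cosα=0.8660 sinα=0.5000 | (1,7) | tMaxX 0.8891 tMaxY 0.6200 | tΔX 1.1547 tΔY 2.0000
    t=0.6200 [y] (1,8)
    t=0.8891 [x] (2,8)
    t=2.0438 [x] (3,8)
    t=2.6200 [y] (3,9) — stop
  → r_2 = 2.6200
beam 3: φ=0°, α=75°
  cosα=0.2588 sinα=0.9659 | (1,7) | tMaxX 2.9751 tMaxY 0.3209 | tΔX 3.8637 tΔY 1.0353
    t=0.3209 [y] (1,8)
    t=1.3562 [y] (1,9) — stop
  → r_3 = 1.3562
beam 4: φ=45°, α=120°
  cosα=-0.5000 sinα=0.8660 | (1,7) | tMaxX 0.4600 tMaxY 0.3580 | tΔX 2.0000 tΔY 1.1547
    t=0.3580 [y] (1,8)
    t=0.4600 [x] (0,8) — stop
  → r_4 = 0.4600
beam 5: φ=90°, α=165°
  cosα=-0.9659 sinα=0.2588 | (1,7) | tMaxX 0.2381 tMaxY 1.1977 | tΔX 1.0353 tΔY 3.8637
    t=0.2381 [x] (0,7) — stop
  → r_5 = 0.2381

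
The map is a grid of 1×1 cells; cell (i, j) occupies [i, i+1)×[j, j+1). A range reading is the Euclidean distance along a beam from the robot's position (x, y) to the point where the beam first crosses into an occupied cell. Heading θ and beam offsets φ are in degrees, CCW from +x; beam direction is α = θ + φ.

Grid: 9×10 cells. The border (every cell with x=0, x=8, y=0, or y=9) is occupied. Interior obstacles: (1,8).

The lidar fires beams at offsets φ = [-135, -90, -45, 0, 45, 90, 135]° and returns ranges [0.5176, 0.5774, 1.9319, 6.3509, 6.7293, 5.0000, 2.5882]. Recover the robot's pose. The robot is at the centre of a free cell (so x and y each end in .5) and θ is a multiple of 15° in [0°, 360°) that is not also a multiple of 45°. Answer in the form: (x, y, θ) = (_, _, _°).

(x, y, θ) = (7.5, 3.5, 120°)

Enumerate (i+0.5, j+0.5, θ) over the 55 free cells and 16 admissible headings. For each, cast all 7 beams and compare to the given ranges.
  (6.5, 3.5, 255°): beam 1 = 6.3509 ≠ 0.5176 ✗
  (5.5, 7.5, 60°): beam 1 = 6.7293 ≠ 0.5176 ✗
  (1.5, 1.5, 165°): beam 1 = 7.5056 ≠ 0.5176 ✗
  (6.5, 8.5, 195°): beam 1 = 0.5774 ≠ 0.5176 ✗
  …
  (7.5, 3.5, 120°): r_1=0.5176, r_2=0.5774, r_3=1.9319, r_4=6.3509, r_5=6.7293, r_6=5.0000, r_7=2.5882 — all match ✓
Unique over the lattice → pose = (7.5, 3.5, 120°).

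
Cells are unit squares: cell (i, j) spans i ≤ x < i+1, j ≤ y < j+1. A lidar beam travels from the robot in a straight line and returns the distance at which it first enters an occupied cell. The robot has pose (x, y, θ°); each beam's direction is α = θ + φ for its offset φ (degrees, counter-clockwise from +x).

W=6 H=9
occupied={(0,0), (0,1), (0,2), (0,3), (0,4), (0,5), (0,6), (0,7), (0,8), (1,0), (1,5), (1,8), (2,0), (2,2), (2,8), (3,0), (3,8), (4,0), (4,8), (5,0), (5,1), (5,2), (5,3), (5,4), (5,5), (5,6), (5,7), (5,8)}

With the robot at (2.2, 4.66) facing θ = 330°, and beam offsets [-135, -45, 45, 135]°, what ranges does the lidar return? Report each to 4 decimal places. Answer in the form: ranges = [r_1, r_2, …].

beam 1: φ=-135°, α=195°
  direction (-0.9659, -0.2588); cell (2,4); t to first gridline: x 0.2071, y 2.5500 (then +1.0353 / +3.8637)
    (1,4) via x @ 0.2071
    (0,4) via x @ 1.2423  # hit
  → r_1 = 1.2423
beam 2: φ=-45°, α=285°
  direction (0.2588, -0.9659); cell (2,4); t to first gridline: x 3.0910, y 0.6833 (then +3.8637 / +1.0353)
    (2,3) via y @ 0.6833
    (2,2) via y @ 1.7186  # hit
  → r_2 = 1.7186
beam 3: φ=45°, α=15°
  direction (0.9659, 0.2588); cell (2,4); t to first gridline: x 0.8282, y 1.3137 (then +1.0353 / +3.8637)
    (3,4) via x @ 0.8282
    (3,5) via y @ 1.3137
    (4,5) via x @ 1.8635
    (5,5) via x @ 2.8988  # hit
  → r_3 = 2.8988
beam 4: φ=135°, α=105°
  direction (-0.2588, 0.9659); cell (2,4); t to first gridline: x 0.7727, y 0.3520 (then +3.8637 / +1.0353)
    (2,5) via y @ 0.3520
    (1,5) via x @ 0.7727  # hit
  → r_4 = 0.7727

ranges = [1.2423, 1.7186, 2.8988, 0.7727]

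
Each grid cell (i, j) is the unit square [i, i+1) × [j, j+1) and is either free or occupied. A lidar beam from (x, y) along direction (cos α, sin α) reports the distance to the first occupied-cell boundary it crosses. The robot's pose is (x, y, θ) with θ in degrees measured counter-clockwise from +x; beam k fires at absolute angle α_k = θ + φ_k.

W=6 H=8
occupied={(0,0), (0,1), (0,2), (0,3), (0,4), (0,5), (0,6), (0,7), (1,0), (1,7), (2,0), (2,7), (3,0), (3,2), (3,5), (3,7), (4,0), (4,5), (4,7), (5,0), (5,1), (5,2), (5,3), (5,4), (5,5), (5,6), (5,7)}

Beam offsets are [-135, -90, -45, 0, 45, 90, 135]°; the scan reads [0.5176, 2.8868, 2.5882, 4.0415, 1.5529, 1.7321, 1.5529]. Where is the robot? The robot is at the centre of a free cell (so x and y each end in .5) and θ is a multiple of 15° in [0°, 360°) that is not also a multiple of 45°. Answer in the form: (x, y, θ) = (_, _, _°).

(x, y, θ) = (3.5, 4.5, 240°)

The pose lattice has 21·16 = 336 candidates. Test each by forward raycasting.
  (2.5, 6.5, 195°): beam 1 = 0.5774 ≠ 0.5176 ✗
  (1.5, 3.5, 120°): beam 1 = 1.9319 ≠ 0.5176 ✗
  (4.5, 1.5, 105°): beam 1 = 0.5774 ≠ 0.5176 ✗
  (2.5, 3.5, 300°): beam 1 = 1.5529 ≠ 0.5176 ✗
  …
  (3.5, 4.5, 240°): r_1=0.5176, r_2=2.8868, r_3=2.5882, r_4=4.0415, r_5=1.5529, r_6=1.7321, r_7=1.5529 — all match ✓
Only this pose fits every beam.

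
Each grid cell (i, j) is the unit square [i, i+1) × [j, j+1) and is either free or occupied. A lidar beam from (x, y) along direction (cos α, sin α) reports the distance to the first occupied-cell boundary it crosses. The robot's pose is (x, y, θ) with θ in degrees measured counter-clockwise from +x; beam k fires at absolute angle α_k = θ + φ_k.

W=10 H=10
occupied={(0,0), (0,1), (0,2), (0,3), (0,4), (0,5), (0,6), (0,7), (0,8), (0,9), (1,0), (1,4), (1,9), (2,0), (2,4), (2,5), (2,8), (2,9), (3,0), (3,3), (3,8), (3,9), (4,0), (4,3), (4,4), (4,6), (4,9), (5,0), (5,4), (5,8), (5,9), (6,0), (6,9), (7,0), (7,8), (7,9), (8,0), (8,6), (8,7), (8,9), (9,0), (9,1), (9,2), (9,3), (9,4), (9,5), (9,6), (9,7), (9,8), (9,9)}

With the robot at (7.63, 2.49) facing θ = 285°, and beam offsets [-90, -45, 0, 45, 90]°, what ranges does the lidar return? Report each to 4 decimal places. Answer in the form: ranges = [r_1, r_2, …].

beam 1: φ=-90°, α=195°
  dir = (cos 195°, sin 195°) = (-0.9659, -0.2588); from cell (7,2)
  next x-line at t=0.6522, next y-line at t=1.8932; Δt_x=1.0353, Δt_y=3.8637
    x: enter (6,2) at t=0.6522
    x: enter (5,2) at t=1.6875
    y: enter (5,1) at t=1.8932
    x: enter (4,1) at t=2.7228
    x: enter (3,1) at t=3.7581
    x: enter (2,1) at t=4.7933
    y: enter (2,0) at t=5.7569 ← occupied
  → r_1 = 5.7569
beam 2: φ=-45°, α=240°
  dir = (cos 240°, sin 240°) = (-0.5000, -0.8660); from cell (7,2)
  next x-line at t=1.2600, next y-line at t=0.5658; Δt_x=2.0000, Δt_y=1.1547
    y: enter (7,1) at t=0.5658
    x: enter (6,1) at t=1.2600
    y: enter (6,0) at t=1.7205 ← occupied
  → r_2 = 1.7205
beam 3: φ=0°, α=285°
  dir = (cos 285°, sin 285°) = (0.2588, -0.9659); from cell (7,2)
  next x-line at t=1.4296, next y-line at t=0.5073; Δt_x=3.8637, Δt_y=1.0353
    y: enter (7,1) at t=0.5073
    x: enter (8,1) at t=1.4296
    y: enter (8,0) at t=1.5426 ← occupied
  → r_3 = 1.5426
beam 4: φ=45°, α=330°
  dir = (cos 330°, sin 330°) = (0.8660, -0.5000); from cell (7,2)
  next x-line at t=0.4272, next y-line at t=0.9800; Δt_x=1.1547, Δt_y=2.0000
    x: enter (8,2) at t=0.4272
    y: enter (8,1) at t=0.9800
    x: enter (9,1) at t=1.5819 ← occupied
  → r_4 = 1.5819
beam 5: φ=90°, α=15°
  dir = (cos 15°, sin 15°) = (0.9659, 0.2588); from cell (7,2)
  next x-line at t=0.3831, next y-line at t=1.9705; Δt_x=1.0353, Δt_y=3.8637
    x: enter (8,2) at t=0.3831
    x: enter (9,2) at t=1.4183 ← occupied
  → r_5 = 1.4183

ranges = [5.7569, 1.7205, 1.5426, 1.5819, 1.4183]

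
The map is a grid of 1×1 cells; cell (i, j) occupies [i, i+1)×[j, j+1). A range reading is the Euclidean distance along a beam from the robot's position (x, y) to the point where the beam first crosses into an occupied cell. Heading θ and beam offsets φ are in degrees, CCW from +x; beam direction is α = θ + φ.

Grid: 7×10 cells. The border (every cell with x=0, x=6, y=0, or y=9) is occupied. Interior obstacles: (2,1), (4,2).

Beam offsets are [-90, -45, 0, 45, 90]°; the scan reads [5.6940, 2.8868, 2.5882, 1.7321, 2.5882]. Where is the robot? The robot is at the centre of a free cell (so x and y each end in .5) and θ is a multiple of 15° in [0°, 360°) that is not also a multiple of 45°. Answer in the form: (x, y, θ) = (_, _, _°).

Enumerate (i+0.5, j+0.5, θ) over the 38 free cells and 16 admissible headings. For each, cast all 5 beams and compare to the given ranges.
  (5.5, 5.5, 15°): beam 1 = 1.9319 ≠ 5.6940 ✗
  (2.5, 8.5, 255°): beam 1 = 1.5529 ≠ 5.6940 ✗
  (3.5, 7.5, 285°): beam 1 = 2.5882 ≠ 5.6940 ✗
  …
  (3.5, 3.5, 195°): r_1=5.6940, r_2=2.8868, r_3=2.5882, r_4=1.7321, r_5=2.5882 — all match ✓
Unique over the lattice → pose = (3.5, 3.5, 195°).

(x, y, θ) = (3.5, 3.5, 195°)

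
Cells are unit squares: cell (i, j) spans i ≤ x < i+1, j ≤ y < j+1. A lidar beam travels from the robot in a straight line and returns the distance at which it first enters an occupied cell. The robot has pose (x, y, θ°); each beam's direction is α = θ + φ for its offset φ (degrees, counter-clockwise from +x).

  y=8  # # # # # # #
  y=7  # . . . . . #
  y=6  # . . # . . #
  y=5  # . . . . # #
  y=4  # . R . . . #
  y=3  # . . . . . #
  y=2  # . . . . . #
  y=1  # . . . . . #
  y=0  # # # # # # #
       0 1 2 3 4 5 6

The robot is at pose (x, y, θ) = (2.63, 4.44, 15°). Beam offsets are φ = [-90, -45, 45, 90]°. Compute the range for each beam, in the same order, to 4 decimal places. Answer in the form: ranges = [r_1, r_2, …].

ranges = [3.5614, 3.8913, 1.8013, 3.6856]

beam 1: φ=-90°, α=285°
  d=(0.2588,-0.9659)  start (2,4)  tX=1.4296 tY=0.4555  stride 1/|dx|=3.8637 1/|dy|=1.0353
    cross y-line → (2,3), t=0.4555
    cross x-line → (3,3), t=1.4296
    cross y-line → (3,2), t=1.4908
    cross y-line → (3,1), t=2.5261
    cross y-line → (3,0), t=3.5614 (wall)
  → r_1 = 3.5614
beam 2: φ=-45°, α=330°
  d=(0.8660,-0.5000)  start (2,4)  tX=0.4272 tY=0.8800  stride 1/|dx|=1.1547 1/|dy|=2.0000
    cross x-line → (3,4), t=0.4272
    cross y-line → (3,3), t=0.8800
    cross x-line → (4,3), t=1.5819
    cross x-line → (5,3), t=2.7366
    cross y-line → (5,2), t=2.8800
    cross x-line → (6,2), t=3.8913 (wall)
  → r_2 = 3.8913
beam 3: φ=45°, α=60°
  d=(0.5000,0.8660)  start (2,4)  tX=0.7400 tY=0.6466  stride 1/|dx|=2.0000 1/|dy|=1.1547
    cross y-line → (2,5), t=0.6466
    cross x-line → (3,5), t=0.7400
    cross y-line → (3,6), t=1.8013 (wall)
  → r_3 = 1.8013
beam 4: φ=90°, α=105°
  d=(-0.2588,0.9659)  start (2,4)  tX=2.4341 tY=0.5798  stride 1/|dx|=3.8637 1/|dy|=1.0353
    cross y-line → (2,5), t=0.5798
    cross y-line → (2,6), t=1.6150
    cross x-line → (1,6), t=2.4341
    cross y-line → (1,7), t=2.6503
    cross y-line → (1,8), t=3.6856 (wall)
  → r_4 = 3.6856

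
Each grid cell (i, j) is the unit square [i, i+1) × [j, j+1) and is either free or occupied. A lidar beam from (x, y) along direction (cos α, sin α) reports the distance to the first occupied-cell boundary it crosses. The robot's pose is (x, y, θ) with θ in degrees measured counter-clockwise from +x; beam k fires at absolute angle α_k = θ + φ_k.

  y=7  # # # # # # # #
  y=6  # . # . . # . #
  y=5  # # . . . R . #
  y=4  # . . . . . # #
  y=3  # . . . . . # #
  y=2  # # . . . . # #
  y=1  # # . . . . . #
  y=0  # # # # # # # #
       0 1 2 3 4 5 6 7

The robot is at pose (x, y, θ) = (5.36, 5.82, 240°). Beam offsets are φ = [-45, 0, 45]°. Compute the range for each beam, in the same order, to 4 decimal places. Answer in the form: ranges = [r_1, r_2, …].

ranges = [4.5138, 5.5657, 2.4728]

beam 1: φ=-45°, α=195°
  dir = (cos 195°, sin 195°) = (-0.9659, -0.2588); from cell (5,5)
  next x-line at t=0.3727, next y-line at t=3.1682; Δt_x=1.0353, Δt_y=3.8637
    x: enter (4,5) at t=0.3727
    x: enter (3,5) at t=1.4080
    x: enter (2,5) at t=2.4433
    y: enter (2,4) at t=3.1682
    x: enter (1,4) at t=3.4785
    x: enter (0,4) at t=4.5138 ← occupied
  → r_1 = 4.5138
beam 2: φ=0°, α=240°
  dir = (cos 240°, sin 240°) = (-0.5000, -0.8660); from cell (5,5)
  next x-line at t=0.7200, next y-line at t=0.9469; Δt_x=2.0000, Δt_y=1.1547
    x: enter (4,5) at t=0.7200
    y: enter (4,4) at t=0.9469
    y: enter (4,3) at t=2.1016
    x: enter (3,3) at t=2.7200
    y: enter (3,2) at t=3.2563
    y: enter (3,1) at t=4.4110
    x: enter (2,1) at t=4.7200
    y: enter (2,0) at t=5.5657 ← occupied
  → r_2 = 5.5657
beam 3: φ=45°, α=285°
  dir = (cos 285°, sin 285°) = (0.2588, -0.9659); from cell (5,5)
  next x-line at t=2.4728, next y-line at t=0.8489; Δt_x=3.8637, Δt_y=1.0353
    y: enter (5,4) at t=0.8489
    y: enter (5,3) at t=1.8842
    x: enter (6,3) at t=2.4728 ← occupied
  → r_3 = 2.4728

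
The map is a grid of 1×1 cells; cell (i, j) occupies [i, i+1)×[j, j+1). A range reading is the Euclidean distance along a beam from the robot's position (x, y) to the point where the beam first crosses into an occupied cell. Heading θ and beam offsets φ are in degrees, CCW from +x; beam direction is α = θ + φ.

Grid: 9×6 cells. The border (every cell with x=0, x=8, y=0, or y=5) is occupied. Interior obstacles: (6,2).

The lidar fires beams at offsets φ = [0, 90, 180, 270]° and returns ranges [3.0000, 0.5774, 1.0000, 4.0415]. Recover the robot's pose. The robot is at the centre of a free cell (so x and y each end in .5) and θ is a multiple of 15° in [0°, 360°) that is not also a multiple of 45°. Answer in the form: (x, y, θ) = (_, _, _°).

(x, y, θ) = (3.5, 4.5, 330°)

Candidates: 27 free-cell centres × 16 headings = 432 poses. Raycast each; keep the one whose scan matches to 4 dp.
  (4.5, 4.5, 75°): beam 1 = 0.5176 ≠ 3.0000 ✗
  (1.5, 1.5, 30°): beam 1 = 7.0000 ≠ 3.0000 ✗
  (2.5, 1.5, 75°): beam 1 = 3.6235 ≠ 3.0000 ✗
  (3.5, 3.5, 15°): beam 1 = 4.6587 ≠ 3.0000 ✗
  (5.5, 1.5, 120°): beam 1 = 4.0415 ≠ 3.0000 ✗
  …
  (3.5, 4.5, 330°): r_1=3.0000, r_2=0.5774, r_3=1.0000, r_4=4.0415 — all match ✓
No second candidate reproduces the full scan.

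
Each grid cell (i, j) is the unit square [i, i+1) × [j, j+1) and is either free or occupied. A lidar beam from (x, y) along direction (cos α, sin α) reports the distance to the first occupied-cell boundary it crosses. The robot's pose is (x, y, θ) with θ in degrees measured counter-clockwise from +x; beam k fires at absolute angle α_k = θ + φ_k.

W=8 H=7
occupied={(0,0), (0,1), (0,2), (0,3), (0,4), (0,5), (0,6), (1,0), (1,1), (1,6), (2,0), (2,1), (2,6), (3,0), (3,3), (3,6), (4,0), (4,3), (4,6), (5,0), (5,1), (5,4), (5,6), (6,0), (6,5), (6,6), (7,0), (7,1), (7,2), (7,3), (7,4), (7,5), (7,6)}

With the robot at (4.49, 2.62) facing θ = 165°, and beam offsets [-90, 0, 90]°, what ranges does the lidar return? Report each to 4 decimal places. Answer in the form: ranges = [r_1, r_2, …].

beam 1: φ=-90°, α=75°
  dir = (cos 75°, sin 75°) = (0.2588, 0.9659); from cell (4,2)
  next x-line at t=1.9705, next y-line at t=0.3934; Δt_x=3.8637, Δt_y=1.0353
    y: enter (4,3) at t=0.3934 ← occupied
  → r_1 = 0.3934
beam 2: φ=0°, α=165°
  dir = (cos 165°, sin 165°) = (-0.9659, 0.2588); from cell (4,2)
  next x-line at t=0.5073, next y-line at t=1.4682; Δt_x=1.0353, Δt_y=3.8637
    x: enter (3,2) at t=0.5073
    y: enter (3,3) at t=1.4682 ← occupied
  → r_2 = 1.4682
beam 3: φ=90°, α=255°
  dir = (cos 255°, sin 255°) = (-0.2588, -0.9659); from cell (4,2)
  next x-line at t=1.8932, next y-line at t=0.6419; Δt_x=3.8637, Δt_y=1.0353
    y: enter (4,1) at t=0.6419
    y: enter (4,0) at t=1.6771 ← occupied
  → r_3 = 1.6771

ranges = [0.3934, 1.4682, 1.6771]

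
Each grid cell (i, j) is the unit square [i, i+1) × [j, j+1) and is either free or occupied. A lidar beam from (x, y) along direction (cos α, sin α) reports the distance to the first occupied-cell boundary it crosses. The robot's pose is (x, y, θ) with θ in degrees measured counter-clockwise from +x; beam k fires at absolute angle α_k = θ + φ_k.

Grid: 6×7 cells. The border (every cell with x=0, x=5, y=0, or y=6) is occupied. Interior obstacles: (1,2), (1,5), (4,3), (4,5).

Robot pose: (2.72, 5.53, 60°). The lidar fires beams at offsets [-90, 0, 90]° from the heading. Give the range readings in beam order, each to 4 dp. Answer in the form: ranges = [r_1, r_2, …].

ranges = [2.6327, 0.5427, 0.8314]

beam 1: φ=-90°, α=330°
  direction (0.8660, -0.5000); cell (2,5); t to first gridline: x 0.3233, y 1.0600 (then +1.1547 / +2.0000)
    (3,5) via x @ 0.3233
    (3,4) via y @ 1.0600
    (4,4) via x @ 1.4780
    (5,4) via x @ 2.6327  # hit
  → r_1 = 2.6327
beam 2: φ=0°, α=60°
  direction (0.5000, 0.8660); cell (2,5); t to first gridline: x 0.5600, y 0.5427 (then +2.0000 / +1.1547)
    (2,6) via y @ 0.5427  # hit
  → r_2 = 0.5427
beam 3: φ=90°, α=150°
  direction (-0.8660, 0.5000); cell (2,5); t to first gridline: x 0.8314, y 0.9400 (then +1.1547 / +2.0000)
    (1,5) via x @ 0.8314  # hit
  → r_3 = 0.8314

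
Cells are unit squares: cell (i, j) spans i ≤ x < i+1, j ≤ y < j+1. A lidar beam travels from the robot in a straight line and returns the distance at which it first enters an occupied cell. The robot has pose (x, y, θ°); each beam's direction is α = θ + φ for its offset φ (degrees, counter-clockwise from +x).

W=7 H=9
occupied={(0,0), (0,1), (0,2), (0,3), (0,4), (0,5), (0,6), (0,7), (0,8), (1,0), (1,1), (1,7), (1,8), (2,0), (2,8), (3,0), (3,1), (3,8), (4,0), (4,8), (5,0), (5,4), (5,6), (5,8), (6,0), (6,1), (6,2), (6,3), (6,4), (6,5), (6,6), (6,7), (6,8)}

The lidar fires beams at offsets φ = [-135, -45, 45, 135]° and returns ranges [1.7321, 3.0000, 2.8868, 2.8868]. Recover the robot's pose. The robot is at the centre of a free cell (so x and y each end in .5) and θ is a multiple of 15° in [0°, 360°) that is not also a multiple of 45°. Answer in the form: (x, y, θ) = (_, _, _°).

(x, y, θ) = (2.5, 5.5, 285°)

The pose lattice has 30·16 = 480 candidates. Test each by forward raycasting.
  (5.5, 7.5, 285°): beam 1 = 1.0000 ≠ 1.7321 ✗
  (2.5, 6.5, 105°): beam 1 = 3.0000 ≠ 1.7321 ✗
  (4.5, 6.5, 240°): beam 1 = 1.5529 ≠ 1.7321 ✗
  …
  (2.5, 5.5, 285°): r_1=1.7321, r_2=3.0000, r_3=2.8868, r_4=2.8868 — all match ✓
Unique over the lattice → pose = (2.5, 5.5, 285°).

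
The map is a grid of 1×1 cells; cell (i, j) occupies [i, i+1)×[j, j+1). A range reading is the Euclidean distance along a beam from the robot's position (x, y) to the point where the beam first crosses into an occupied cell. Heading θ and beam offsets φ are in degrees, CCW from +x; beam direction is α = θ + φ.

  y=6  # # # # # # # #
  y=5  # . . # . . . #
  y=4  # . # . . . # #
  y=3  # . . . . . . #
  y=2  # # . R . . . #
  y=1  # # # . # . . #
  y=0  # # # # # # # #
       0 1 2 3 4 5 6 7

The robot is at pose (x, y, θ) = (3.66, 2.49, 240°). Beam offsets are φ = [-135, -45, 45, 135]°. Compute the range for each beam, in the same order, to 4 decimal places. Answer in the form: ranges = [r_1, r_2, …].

ranges = [2.5500, 1.7186, 1.3137, 3.4578]

beam 1: φ=-135°, α=105°
  cosα=-0.2588 sinα=0.9659 | (3,2) | tMaxX 2.5500 tMaxY 0.5280 | tΔX 3.8637 tΔY 1.0353
    t=0.5280 [y] (3,3)
    t=1.5633 [y] (3,4)
    t=2.5500 [x] (2,4) — stop
  → r_1 = 2.5500
beam 2: φ=-45°, α=195°
  cosα=-0.9659 sinα=-0.2588 | (3,2) | tMaxX 0.6833 tMaxY 1.8932 | tΔX 1.0353 tΔY 3.8637
    t=0.6833 [x] (2,2)
    t=1.7186 [x] (1,2) — stop
  → r_2 = 1.7186
beam 3: φ=45°, α=285°
  cosα=0.2588 sinα=-0.9659 | (3,2) | tMaxX 1.3137 tMaxY 0.5073 | tΔX 3.8637 tΔY 1.0353
    t=0.5073 [y] (3,1)
    t=1.3137 [x] (4,1) — stop
  → r_3 = 1.3137
beam 4: φ=135°, α=15°
  cosα=0.9659 sinα=0.2588 | (3,2) | tMaxX 0.3520 tMaxY 1.9705 | tΔX 1.0353 tΔY 3.8637
    t=0.3520 [x] (4,2)
    t=1.3873 [x] (5,2)
    t=1.9705 [y] (5,3)
    t=2.4225 [x] (6,3)
    t=3.4578 [x] (7,3) — stop
  → r_4 = 3.4578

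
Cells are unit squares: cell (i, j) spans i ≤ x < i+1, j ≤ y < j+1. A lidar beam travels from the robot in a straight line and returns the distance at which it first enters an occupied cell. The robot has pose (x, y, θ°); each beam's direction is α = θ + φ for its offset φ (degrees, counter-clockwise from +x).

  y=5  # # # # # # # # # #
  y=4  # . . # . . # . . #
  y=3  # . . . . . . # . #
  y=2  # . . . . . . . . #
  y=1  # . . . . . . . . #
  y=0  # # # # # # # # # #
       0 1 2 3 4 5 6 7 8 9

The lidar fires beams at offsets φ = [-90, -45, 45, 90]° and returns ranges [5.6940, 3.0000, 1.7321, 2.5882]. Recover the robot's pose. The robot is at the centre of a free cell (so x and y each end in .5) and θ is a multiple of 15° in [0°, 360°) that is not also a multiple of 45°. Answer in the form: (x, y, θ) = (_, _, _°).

(x, y, θ) = (6.5, 2.5, 255°)

The pose lattice has 29·16 = 464 candidates. Test each by forward raycasting.
  (4.5, 4.5, 165°): beam 1 = 0.5176 ≠ 5.6940 ✗
  (3.5, 3.5, 285°): beam 1 = 2.5882 ≠ 5.6940 ✗
  (3.5, 1.5, 240°): beam 1 = 2.8868 ≠ 5.6940 ✗
  (4.5, 2.5, 75°): beam 1 = 4.6587 ≠ 5.6940 ✗
  …
  (6.5, 2.5, 255°): r_1=5.6940, r_2=3.0000, r_3=1.7321, r_4=2.5882 — all match ✓
Unique over the lattice → pose = (6.5, 2.5, 255°).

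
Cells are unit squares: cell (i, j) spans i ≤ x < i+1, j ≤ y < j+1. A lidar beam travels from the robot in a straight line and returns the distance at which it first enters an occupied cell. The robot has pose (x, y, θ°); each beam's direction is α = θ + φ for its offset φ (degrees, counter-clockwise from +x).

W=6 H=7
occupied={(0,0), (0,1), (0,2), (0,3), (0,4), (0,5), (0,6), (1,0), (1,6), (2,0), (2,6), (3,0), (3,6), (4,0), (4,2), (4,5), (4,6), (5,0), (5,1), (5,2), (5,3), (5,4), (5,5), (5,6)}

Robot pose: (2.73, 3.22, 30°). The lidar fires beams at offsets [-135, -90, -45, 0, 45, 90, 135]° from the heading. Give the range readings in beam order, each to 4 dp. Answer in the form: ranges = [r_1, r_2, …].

beam 1: φ=-135°, α=255°
  direction (-0.2588, -0.9659); cell (2,3); t to first gridline: x 2.8205, y 0.2278 (then +3.8637 / +1.0353)
    (2,2) via y @ 0.2278
    (2,1) via y @ 1.2630
    (2,0) via y @ 2.2983  # hit
  → r_1 = 2.2983
beam 2: φ=-90°, α=300°
  direction (0.5000, -0.8660); cell (2,3); t to first gridline: x 0.5400, y 0.2540 (then +2.0000 / +1.1547)
    (2,2) via y @ 0.2540
    (3,2) via x @ 0.5400
    (3,1) via y @ 1.4087
    (4,1) via x @ 2.5400
    (4,0) via y @ 2.5634  # hit
  → r_2 = 2.5634
beam 3: φ=-45°, α=345°
  direction (0.9659, -0.2588); cell (2,3); t to first gridline: x 0.2795, y 0.8500 (then +1.0353 / +3.8637)
    (3,3) via x @ 0.2795
    (3,2) via y @ 0.8500
    (4,2) via x @ 1.3148  # hit
  → r_3 = 1.3148
beam 4: φ=0°, α=30°
  direction (0.8660, 0.5000); cell (2,3); t to first gridline: x 0.3118, y 1.5600 (then +1.1547 / +2.0000)
    (3,3) via x @ 0.3118
    (4,3) via x @ 1.4665
    (4,4) via y @ 1.5600
    (5,4) via x @ 2.6212  # hit
  → r_4 = 2.6212
beam 5: φ=45°, α=75°
  direction (0.2588, 0.9659); cell (2,3); t to first gridline: x 1.0432, y 0.8075 (then +3.8637 / +1.0353)
    (2,4) via y @ 0.8075
    (3,4) via x @ 1.0432
    (3,5) via y @ 1.8428
    (3,6) via y @ 2.8781  # hit
  → r_5 = 2.8781
beam 6: φ=90°, α=120°
  direction (-0.5000, 0.8660); cell (2,3); t to first gridline: x 1.4600, y 0.9007 (then +2.0000 / +1.1547)
    (2,4) via y @ 0.9007
    (1,4) via x @ 1.4600
    (1,5) via y @ 2.0554
    (1,6) via y @ 3.2101  # hit
  → r_6 = 3.2101
beam 7: φ=135°, α=165°
  direction (-0.9659, 0.2588); cell (2,3); t to first gridline: x 0.7558, y 3.0137 (then +1.0353 / +3.8637)
    (1,3) via x @ 0.7558
    (0,3) via x @ 1.7910  # hit
  → r_7 = 1.7910

ranges = [2.2983, 2.5634, 1.3148, 2.6212, 2.8781, 3.2101, 1.7910]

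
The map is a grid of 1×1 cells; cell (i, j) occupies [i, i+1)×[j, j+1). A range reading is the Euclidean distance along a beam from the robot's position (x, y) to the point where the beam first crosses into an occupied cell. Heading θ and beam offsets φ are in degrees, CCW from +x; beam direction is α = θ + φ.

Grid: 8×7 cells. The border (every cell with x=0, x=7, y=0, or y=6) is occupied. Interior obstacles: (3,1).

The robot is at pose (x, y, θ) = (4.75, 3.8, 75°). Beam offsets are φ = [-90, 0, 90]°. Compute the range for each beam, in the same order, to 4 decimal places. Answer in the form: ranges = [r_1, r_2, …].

ranges = [2.3294, 2.2776, 3.8823]

beam 1: φ=-90°, α=345°
  d=(0.9659,-0.2588)  start (4,3)  tX=0.2588 tY=3.0910  stride 1/|dx|=1.0353 1/|dy|=3.8637
    cross x-line → (5,3), t=0.2588
    cross x-line → (6,3), t=1.2941
    cross x-line → (7,3), t=2.3294 (wall)
  → r_1 = 2.3294
beam 2: φ=0°, α=75°
  d=(0.2588,0.9659)  start (4,3)  tX=0.9659 tY=0.2071  stride 1/|dx|=3.8637 1/|dy|=1.0353
    cross y-line → (4,4), t=0.2071
    cross x-line → (5,4), t=0.9659
    cross y-line → (5,5), t=1.2423
    cross y-line → (5,6), t=2.2776 (wall)
  → r_2 = 2.2776
beam 3: φ=90°, α=165°
  d=(-0.9659,0.2588)  start (4,3)  tX=0.7765 tY=0.7727  stride 1/|dx|=1.0353 1/|dy|=3.8637
    cross y-line → (4,4), t=0.7727
    cross x-line → (3,4), t=0.7765
    cross x-line → (2,4), t=1.8117
    cross x-line → (1,4), t=2.8470
    cross x-line → (0,4), t=3.8823 (wall)
  → r_3 = 3.8823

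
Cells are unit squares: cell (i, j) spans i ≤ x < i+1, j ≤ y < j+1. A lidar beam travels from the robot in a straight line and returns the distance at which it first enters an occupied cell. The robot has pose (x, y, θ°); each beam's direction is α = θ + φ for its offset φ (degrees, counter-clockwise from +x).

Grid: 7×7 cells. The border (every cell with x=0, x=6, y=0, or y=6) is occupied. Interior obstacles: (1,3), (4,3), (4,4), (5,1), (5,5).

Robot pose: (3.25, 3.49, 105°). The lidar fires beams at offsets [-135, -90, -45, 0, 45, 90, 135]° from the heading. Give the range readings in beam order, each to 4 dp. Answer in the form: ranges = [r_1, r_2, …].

ranges = [0.8660, 0.7765, 1.5000, 2.5985, 2.5981, 1.2941, 2.8752]

beam 1: φ=-135°, α=330°
  dir = (cos 330°, sin 330°) = (0.8660, -0.5000); from cell (3,3)
  next x-line at t=0.8660, next y-line at t=0.9800; Δt_x=1.1547, Δt_y=2.0000
    x: enter (4,3) at t=0.8660 ← occupied
  → r_1 = 0.8660
beam 2: φ=-90°, α=15°
  dir = (cos 15°, sin 15°) = (0.9659, 0.2588); from cell (3,3)
  next x-line at t=0.7765, next y-line at t=1.9705; Δt_x=1.0353, Δt_y=3.8637
    x: enter (4,3) at t=0.7765 ← occupied
  → r_2 = 0.7765
beam 3: φ=-45°, α=60°
  dir = (cos 60°, sin 60°) = (0.5000, 0.8660); from cell (3,3)
  next x-line at t=1.5000, next y-line at t=0.5889; Δt_x=2.0000, Δt_y=1.1547
    y: enter (3,4) at t=0.5889
    x: enter (4,4) at t=1.5000 ← occupied
  → r_3 = 1.5000
beam 4: φ=0°, α=105°
  dir = (cos 105°, sin 105°) = (-0.2588, 0.9659); from cell (3,3)
  next x-line at t=0.9659, next y-line at t=0.5280; Δt_x=3.8637, Δt_y=1.0353
    y: enter (3,4) at t=0.5280
    x: enter (2,4) at t=0.9659
    y: enter (2,5) at t=1.5633
    y: enter (2,6) at t=2.5985 ← occupied
  → r_4 = 2.5985
beam 5: φ=45°, α=150°
  dir = (cos 150°, sin 150°) = (-0.8660, 0.5000); from cell (3,3)
  next x-line at t=0.2887, next y-line at t=1.0200; Δt_x=1.1547, Δt_y=2.0000
    x: enter (2,3) at t=0.2887
    y: enter (2,4) at t=1.0200
    x: enter (1,4) at t=1.4434
    x: enter (0,4) at t=2.5981 ← occupied
  → r_5 = 2.5981
beam 6: φ=90°, α=195°
  dir = (cos 195°, sin 195°) = (-0.9659, -0.2588); from cell (3,3)
  next x-line at t=0.2588, next y-line at t=1.8932; Δt_x=1.0353, Δt_y=3.8637
    x: enter (2,3) at t=0.2588
    x: enter (1,3) at t=1.2941 ← occupied
  → r_6 = 1.2941
beam 7: φ=135°, α=240°
  dir = (cos 240°, sin 240°) = (-0.5000, -0.8660); from cell (3,3)
  next x-line at t=0.5000, next y-line at t=0.5658; Δt_x=2.0000, Δt_y=1.1547
    x: enter (2,3) at t=0.5000
    y: enter (2,2) at t=0.5658
    y: enter (2,1) at t=1.7205
    x: enter (1,1) at t=2.5000
    y: enter (1,0) at t=2.8752 ← occupied
  → r_7 = 2.8752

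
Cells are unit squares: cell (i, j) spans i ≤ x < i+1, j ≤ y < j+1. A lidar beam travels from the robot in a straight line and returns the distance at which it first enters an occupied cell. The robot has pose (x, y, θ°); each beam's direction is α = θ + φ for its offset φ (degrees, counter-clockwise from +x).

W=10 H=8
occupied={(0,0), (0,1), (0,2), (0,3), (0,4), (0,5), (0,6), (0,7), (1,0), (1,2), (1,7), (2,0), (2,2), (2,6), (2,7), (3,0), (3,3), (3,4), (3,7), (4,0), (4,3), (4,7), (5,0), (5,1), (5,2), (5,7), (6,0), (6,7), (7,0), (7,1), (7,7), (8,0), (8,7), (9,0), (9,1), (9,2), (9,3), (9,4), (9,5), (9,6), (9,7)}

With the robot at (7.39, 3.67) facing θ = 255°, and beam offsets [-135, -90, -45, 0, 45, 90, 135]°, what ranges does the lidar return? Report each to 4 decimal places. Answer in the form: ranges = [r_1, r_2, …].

ranges = [3.8452, 3.5096, 1.6050, 2.7642, 3.0831, 1.6668, 1.8591]

beam 1: φ=-135°, α=120°
  cosα=-0.5000 sinα=0.8660 | (7,3) | tMaxX 0.7800 tMaxY 0.3811 | tΔX 2.0000 tΔY 1.1547
    t=0.3811 [y] (7,4)
    t=0.7800 [x] (6,4)
    t=1.5358 [y] (6,5)
    t=2.6905 [y] (6,6)
    t=2.7800 [x] (5,6)
    t=3.8452 [y] (5,7) — stop
  → r_1 = 3.8452
beam 2: φ=-90°, α=165°
  cosα=-0.9659 sinα=0.2588 | (7,3) | tMaxX 0.4038 tMaxY 1.2750 | tΔX 1.0353 tΔY 3.8637
    t=0.4038 [x] (6,3)
    t=1.2750 [y] (6,4)
    t=1.4390 [x] (5,4)
    t=2.4743 [x] (4,4)
    t=3.5096 [x] (3,4) — stop
  → r_2 = 3.5096
beam 3: φ=-45°, α=210°
  cosα=-0.8660 sinα=-0.5000 | (7,3) | tMaxX 0.4503 tMaxY 1.3400 | tΔX 1.1547 tΔY 2.0000
    t=0.4503 [x] (6,3)
    t=1.3400 [y] (6,2)
    t=1.6050 [x] (5,2) — stop
  → r_3 = 1.6050
beam 4: φ=0°, α=255°
  cosα=-0.2588 sinα=-0.9659 | (7,3) | tMaxX 1.5068 tMaxY 0.6936 | tΔX 3.8637 tΔY 1.0353
    t=0.6936 [y] (7,2)
    t=1.5068 [x] (6,2)
    t=1.7289 [y] (6,1)
    t=2.7642 [y] (6,0) — stop
  → r_4 = 2.7642
beam 5: φ=45°, α=300°
  cosα=0.5000 sinα=-0.8660 | (7,3) | tMaxX 1.2200 tMaxY 0.7736 | tΔX 2.0000 tΔY 1.1547
    t=0.7736 [y] (7,2)
    t=1.2200 [x] (8,2)
    t=1.9283 [y] (8,1)
    t=3.0831 [y] (8,0) — stop
  → r_5 = 3.0831
beam 6: φ=90°, α=345°
  cosα=0.9659 sinα=-0.2588 | (7,3) | tMaxX 0.6315 tMaxY 2.5887 | tΔX 1.0353 tΔY 3.8637
    t=0.6315 [x] (8,3)
    t=1.6668 [x] (9,3) — stop
  → r_6 = 1.6668
beam 7: φ=135°, α=30°
  cosα=0.8660 sinα=0.5000 | (7,3) | tMaxX 0.7044 tMaxY 0.6600 | tΔX 1.1547 tΔY 2.0000
    t=0.6600 [y] (7,4)
    t=0.7044 [x] (8,4)
    t=1.8591 [x] (9,4) — stop
  → r_7 = 1.8591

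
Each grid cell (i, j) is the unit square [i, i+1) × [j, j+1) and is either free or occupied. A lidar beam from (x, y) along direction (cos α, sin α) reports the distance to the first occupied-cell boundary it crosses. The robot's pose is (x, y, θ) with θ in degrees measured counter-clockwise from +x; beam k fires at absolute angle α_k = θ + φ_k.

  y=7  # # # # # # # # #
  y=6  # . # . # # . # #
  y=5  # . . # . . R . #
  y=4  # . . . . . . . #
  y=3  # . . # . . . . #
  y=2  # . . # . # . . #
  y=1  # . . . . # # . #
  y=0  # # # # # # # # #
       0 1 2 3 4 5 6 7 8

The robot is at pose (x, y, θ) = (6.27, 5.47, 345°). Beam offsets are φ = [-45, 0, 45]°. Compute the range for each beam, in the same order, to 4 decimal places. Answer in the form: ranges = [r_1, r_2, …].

ranges = [3.4600, 1.7910, 1.0600]

beam 1: φ=-45°, α=300°
  cosα=0.5000 sinα=-0.8660 | (6,5) | tMaxX 1.4600 tMaxY 0.5427 | tΔX 2.0000 tΔY 1.1547
    t=0.5427 [y] (6,4)
    t=1.4600 [x] (7,4)
    t=1.6974 [y] (7,3)
    t=2.8521 [y] (7,2)
    t=3.4600 [x] (8,2) — stop
  → r_1 = 3.4600
beam 2: φ=0°, α=345°
  cosα=0.9659 sinα=-0.2588 | (6,5) | tMaxX 0.7558 tMaxY 1.8159 | tΔX 1.0353 tΔY 3.8637
    t=0.7558 [x] (7,5)
    t=1.7910 [x] (8,5) — stop
  → r_2 = 1.7910
beam 3: φ=45°, α=30°
  cosα=0.8660 sinα=0.5000 | (6,5) | tMaxX 0.8429 tMaxY 1.0600 | tΔX 1.1547 tΔY 2.0000
    t=0.8429 [x] (7,5)
    t=1.0600 [y] (7,6) — stop
  → r_3 = 1.0600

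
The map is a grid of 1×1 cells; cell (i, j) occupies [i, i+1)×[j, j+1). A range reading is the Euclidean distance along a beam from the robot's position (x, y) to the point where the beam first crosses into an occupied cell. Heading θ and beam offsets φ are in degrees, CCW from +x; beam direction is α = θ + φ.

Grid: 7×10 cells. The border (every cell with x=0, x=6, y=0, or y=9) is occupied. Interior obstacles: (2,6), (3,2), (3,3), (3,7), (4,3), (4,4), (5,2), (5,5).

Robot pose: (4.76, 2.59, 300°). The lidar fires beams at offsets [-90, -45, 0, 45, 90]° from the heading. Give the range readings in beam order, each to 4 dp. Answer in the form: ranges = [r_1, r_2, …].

ranges = [0.8776, 1.6461, 0.4800, 0.2485, 0.2771]

beam 1: φ=-90°, α=210°
  d=(-0.8660,-0.5000)  start (4,2)  tX=0.8776 tY=1.1800  stride 1/|dx|=1.1547 1/|dy|=2.0000
    cross x-line → (3,2), t=0.8776 (wall)
  → r_1 = 0.8776
beam 2: φ=-45°, α=255°
  d=(-0.2588,-0.9659)  start (4,2)  tX=2.9364 tY=0.6108  stride 1/|dx|=3.8637 1/|dy|=1.0353
    cross y-line → (4,1), t=0.6108
    cross y-line → (4,0), t=1.6461 (wall)
  → r_2 = 1.6461
beam 3: φ=0°, α=300°
  d=(0.5000,-0.8660)  start (4,2)  tX=0.4800 tY=0.6813  stride 1/|dx|=2.0000 1/|dy|=1.1547
    cross x-line → (5,2), t=0.4800 (wall)
  → r_3 = 0.4800
beam 4: φ=45°, α=345°
  d=(0.9659,-0.2588)  start (4,2)  tX=0.2485 tY=2.2796  stride 1/|dx|=1.0353 1/|dy|=3.8637
    cross x-line → (5,2), t=0.2485 (wall)
  → r_4 = 0.2485
beam 5: φ=90°, α=30°
  d=(0.8660,0.5000)  start (4,2)  tX=0.2771 tY=0.8200  stride 1/|dx|=1.1547 1/|dy|=2.0000
    cross x-line → (5,2), t=0.2771 (wall)
  → r_5 = 0.2771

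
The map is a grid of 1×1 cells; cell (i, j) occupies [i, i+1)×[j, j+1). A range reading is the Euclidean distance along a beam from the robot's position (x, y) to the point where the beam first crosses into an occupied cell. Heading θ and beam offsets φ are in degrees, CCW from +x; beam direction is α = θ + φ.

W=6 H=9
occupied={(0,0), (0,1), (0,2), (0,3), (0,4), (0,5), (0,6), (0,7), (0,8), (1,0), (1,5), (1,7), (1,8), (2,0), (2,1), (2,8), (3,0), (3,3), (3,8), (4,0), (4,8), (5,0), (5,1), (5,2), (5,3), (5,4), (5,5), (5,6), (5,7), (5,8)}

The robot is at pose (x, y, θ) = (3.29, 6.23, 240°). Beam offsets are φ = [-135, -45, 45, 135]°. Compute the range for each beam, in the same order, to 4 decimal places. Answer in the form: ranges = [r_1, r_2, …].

beam 1: φ=-135°, α=105°
  cosα=-0.2588 sinα=0.9659 | (3,6) | tMaxX 1.1205 tMaxY 0.7972 | tΔX 3.8637 tΔY 1.0353
    t=0.7972 [y] (3,7)
    t=1.1205 [x] (2,7)
    t=1.8324 [y] (2,8) — stop
  → r_1 = 1.8324
beam 2: φ=-45°, α=195°
  cosα=-0.9659 sinα=-0.2588 | (3,6) | tMaxX 0.3002 tMaxY 0.8887 | tΔX 1.0353 tΔY 3.8637
    t=0.3002 [x] (2,6)
    t=0.8887 [y] (2,5)
    t=1.3355 [x] (1,5) — stop
  → r_2 = 1.3355
beam 3: φ=45°, α=285°
  cosα=0.2588 sinα=-0.9659 | (3,6) | tMaxX 2.7432 tMaxY 0.2381 | tΔX 3.8637 tΔY 1.0353
    t=0.2381 [y] (3,5)
    t=1.2734 [y] (3,4)
    t=2.3087 [y] (3,3) — stop
  → r_3 = 2.3087
beam 4: φ=135°, α=15°
  cosα=0.9659 sinα=0.2588 | (3,6) | tMaxX 0.7350 tMaxY 2.9751 | tΔX 1.0353 tΔY 3.8637
    t=0.7350 [x] (4,6)
    t=1.7703 [x] (5,6) — stop
  → r_4 = 1.7703

ranges = [1.8324, 1.3355, 2.3087, 1.7703]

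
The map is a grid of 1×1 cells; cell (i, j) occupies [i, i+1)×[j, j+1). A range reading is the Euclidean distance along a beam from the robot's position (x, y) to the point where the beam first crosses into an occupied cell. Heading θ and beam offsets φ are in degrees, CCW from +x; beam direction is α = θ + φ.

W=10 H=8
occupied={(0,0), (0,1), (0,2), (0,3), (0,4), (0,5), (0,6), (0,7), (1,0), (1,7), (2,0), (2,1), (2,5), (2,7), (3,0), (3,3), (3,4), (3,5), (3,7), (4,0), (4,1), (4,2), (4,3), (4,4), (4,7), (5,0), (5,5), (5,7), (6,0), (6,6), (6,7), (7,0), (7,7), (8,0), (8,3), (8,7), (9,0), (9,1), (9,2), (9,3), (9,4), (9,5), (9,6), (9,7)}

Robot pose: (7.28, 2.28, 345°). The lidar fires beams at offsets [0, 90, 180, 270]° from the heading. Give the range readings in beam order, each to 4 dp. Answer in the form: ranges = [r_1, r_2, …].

beam 1: φ=0°, α=345°
  cosα=0.9659 sinα=-0.2588 | (7,2) | tMaxX 0.7454 tMaxY 1.0818 | tΔX 1.0353 tΔY 3.8637
    t=0.7454 [x] (8,2)
    t=1.0818 [y] (8,1)
    t=1.7807 [x] (9,1) — stop
  → r_1 = 1.7807
beam 2: φ=90°, α=75°
  cosα=0.2588 sinα=0.9659 | (7,2) | tMaxX 2.7819 tMaxY 0.7454 | tΔX 3.8637 tΔY 1.0353
    t=0.7454 [y] (7,3)
    t=1.7807 [y] (7,4)
    t=2.7819 [x] (8,4)
    t=2.8160 [y] (8,5)
    t=3.8512 [y] (8,6)
    t=4.8865 [y] (8,7) — stop
  → r_2 = 4.8865
beam 3: φ=180°, α=165°
  cosα=-0.9659 sinα=0.2588 | (7,2) | tMaxX 0.2899 tMaxY 2.7819 | tΔX 1.0353 tΔY 3.8637
    t=0.2899 [x] (6,2)
    t=1.3252 [x] (5,2)
    t=2.3604 [x] (4,2) — stop
  → r_3 = 2.3604
beam 4: φ=270°, α=255°
  cosα=-0.2588 sinα=-0.9659 | (7,2) | tMaxX 1.0818 tMaxY 0.2899 | tΔX 3.8637 tΔY 1.0353
    t=0.2899 [y] (7,1)
    t=1.0818 [x] (6,1)
    t=1.3252 [y] (6,0) — stop
  → r_4 = 1.3252

ranges = [1.7807, 4.8865, 2.3604, 1.3252]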